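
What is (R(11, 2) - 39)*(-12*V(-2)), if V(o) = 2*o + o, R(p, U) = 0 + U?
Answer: -2664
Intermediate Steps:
R(p, U) = U
V(o) = 3*o
(R(11, 2) - 39)*(-12*V(-2)) = (2 - 39)*(-36*(-2)) = -(-444)*(-6) = -37*72 = -2664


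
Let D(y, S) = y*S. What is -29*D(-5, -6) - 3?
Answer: -873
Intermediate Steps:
D(y, S) = S*y
-29*D(-5, -6) - 3 = -(-174)*(-5) - 3 = -29*30 - 3 = -870 - 3 = -873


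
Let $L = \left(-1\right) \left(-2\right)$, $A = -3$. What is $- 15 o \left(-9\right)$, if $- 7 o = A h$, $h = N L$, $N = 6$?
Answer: $\frac{4860}{7} \approx 694.29$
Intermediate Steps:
$L = 2$
$h = 12$ ($h = 6 \cdot 2 = 12$)
$o = \frac{36}{7}$ ($o = - \frac{\left(-3\right) 12}{7} = \left(- \frac{1}{7}\right) \left(-36\right) = \frac{36}{7} \approx 5.1429$)
$- 15 o \left(-9\right) = \left(-15\right) \frac{36}{7} \left(-9\right) = \left(- \frac{540}{7}\right) \left(-9\right) = \frac{4860}{7}$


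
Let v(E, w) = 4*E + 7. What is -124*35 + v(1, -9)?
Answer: -4329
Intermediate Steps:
v(E, w) = 7 + 4*E
-124*35 + v(1, -9) = -124*35 + (7 + 4*1) = -4340 + (7 + 4) = -4340 + 11 = -4329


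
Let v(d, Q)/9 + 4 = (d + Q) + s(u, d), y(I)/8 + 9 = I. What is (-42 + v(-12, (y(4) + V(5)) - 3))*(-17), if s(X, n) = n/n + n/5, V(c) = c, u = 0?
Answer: 45951/5 ≈ 9190.2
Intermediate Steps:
y(I) = -72 + 8*I
s(X, n) = 1 + n/5 (s(X, n) = 1 + n*(⅕) = 1 + n/5)
v(d, Q) = -27 + 9*Q + 54*d/5 (v(d, Q) = -36 + 9*((d + Q) + (1 + d/5)) = -36 + 9*((Q + d) + (1 + d/5)) = -36 + 9*(1 + Q + 6*d/5) = -36 + (9 + 9*Q + 54*d/5) = -27 + 9*Q + 54*d/5)
(-42 + v(-12, (y(4) + V(5)) - 3))*(-17) = (-42 + (-27 + 9*(((-72 + 8*4) + 5) - 3) + (54/5)*(-12)))*(-17) = (-42 + (-27 + 9*(((-72 + 32) + 5) - 3) - 648/5))*(-17) = (-42 + (-27 + 9*((-40 + 5) - 3) - 648/5))*(-17) = (-42 + (-27 + 9*(-35 - 3) - 648/5))*(-17) = (-42 + (-27 + 9*(-38) - 648/5))*(-17) = (-42 + (-27 - 342 - 648/5))*(-17) = (-42 - 2493/5)*(-17) = -2703/5*(-17) = 45951/5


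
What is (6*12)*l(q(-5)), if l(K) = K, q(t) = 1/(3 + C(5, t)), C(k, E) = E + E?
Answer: -72/7 ≈ -10.286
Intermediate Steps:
C(k, E) = 2*E
q(t) = 1/(3 + 2*t)
(6*12)*l(q(-5)) = (6*12)/(3 + 2*(-5)) = 72/(3 - 10) = 72/(-7) = 72*(-1/7) = -72/7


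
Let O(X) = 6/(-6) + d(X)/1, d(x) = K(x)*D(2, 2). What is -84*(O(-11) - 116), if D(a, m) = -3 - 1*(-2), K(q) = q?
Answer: 8904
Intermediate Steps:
D(a, m) = -1 (D(a, m) = -3 + 2 = -1)
d(x) = -x (d(x) = x*(-1) = -x)
O(X) = -1 - X (O(X) = 6/(-6) - X/1 = 6*(-⅙) - X*1 = -1 - X)
-84*(O(-11) - 116) = -84*((-1 - 1*(-11)) - 116) = -84*((-1 + 11) - 116) = -84*(10 - 116) = -84*(-106) = 8904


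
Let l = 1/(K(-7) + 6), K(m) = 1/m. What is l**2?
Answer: 49/1681 ≈ 0.029149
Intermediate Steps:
l = 7/41 (l = 1/(1/(-7) + 6) = 1/(-1/7 + 6) = 1/(41/7) = 7/41 ≈ 0.17073)
l**2 = (7/41)**2 = 49/1681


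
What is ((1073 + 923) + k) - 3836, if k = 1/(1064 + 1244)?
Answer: -4246719/2308 ≈ -1840.0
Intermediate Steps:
k = 1/2308 ≈ 0.00043328
((1073 + 923) + k) - 3836 = ((1073 + 923) + 1/2308) - 3836 = (1996 + 1/2308) - 3836 = 4606769/2308 - 3836 = -4246719/2308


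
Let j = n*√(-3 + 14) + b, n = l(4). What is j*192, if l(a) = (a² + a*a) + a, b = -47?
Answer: -9024 + 6912*√11 ≈ 13901.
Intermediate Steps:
l(a) = a + 2*a² (l(a) = (a² + a²) + a = 2*a² + a = a + 2*a²)
n = 36 (n = 4*(1 + 2*4) = 4*(1 + 8) = 4*9 = 36)
j = -47 + 36*√11 (j = 36*√(-3 + 14) - 47 = 36*√11 - 47 = -47 + 36*√11 ≈ 72.398)
j*192 = (-47 + 36*√11)*192 = -9024 + 6912*√11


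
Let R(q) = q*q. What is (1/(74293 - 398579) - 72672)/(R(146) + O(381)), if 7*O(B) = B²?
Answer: -164965585351/95461042678 ≈ -1.7281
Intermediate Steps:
O(B) = B²/7
R(q) = q²
(1/(74293 - 398579) - 72672)/(R(146) + O(381)) = (1/(74293 - 398579) - 72672)/(146² + (⅐)*381²) = (1/(-324286) - 72672)/(21316 + (⅐)*145161) = (-1/324286 - 72672)/(21316 + 145161/7) = -23566512193/(324286*294373/7) = -23566512193/324286*7/294373 = -164965585351/95461042678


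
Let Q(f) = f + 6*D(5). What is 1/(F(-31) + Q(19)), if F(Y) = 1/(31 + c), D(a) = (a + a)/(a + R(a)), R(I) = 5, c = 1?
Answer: 32/801 ≈ 0.039950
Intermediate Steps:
D(a) = 2*a/(5 + a) (D(a) = (a + a)/(a + 5) = (2*a)/(5 + a) = 2*a/(5 + a))
F(Y) = 1/32 (F(Y) = 1/(31 + 1) = 1/32)
Q(f) = 6 + f (Q(f) = f + 6*(2*5/(5 + 5)) = f + 6*(2*5/10) = f + 6*(2*5*(⅒)) = f + 6*1 = f + 6 = 6 + f)
1/(F(-31) + Q(19)) = 1/(1/32 + (6 + 19)) = 1/(1/32 + 25) = 1/(801/32) = 32/801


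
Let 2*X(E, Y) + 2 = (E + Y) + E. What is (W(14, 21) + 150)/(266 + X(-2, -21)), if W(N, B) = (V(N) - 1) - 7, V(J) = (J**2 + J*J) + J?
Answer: 1096/505 ≈ 2.1703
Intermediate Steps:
V(J) = J + 2*J**2 (V(J) = (J**2 + J**2) + J = 2*J**2 + J = J + 2*J**2)
X(E, Y) = -1 + E + Y/2 (X(E, Y) = -1 + ((E + Y) + E)/2 = -1 + (Y + 2*E)/2 = -1 + (E + Y/2) = -1 + E + Y/2)
W(N, B) = -8 + N*(1 + 2*N) (W(N, B) = (N*(1 + 2*N) - 1) - 7 = (-1 + N*(1 + 2*N)) - 7 = -8 + N*(1 + 2*N))
(W(14, 21) + 150)/(266 + X(-2, -21)) = ((-8 + 14*(1 + 2*14)) + 150)/(266 + (-1 - 2 + (1/2)*(-21))) = ((-8 + 14*(1 + 28)) + 150)/(266 + (-1 - 2 - 21/2)) = ((-8 + 14*29) + 150)/(266 - 27/2) = ((-8 + 406) + 150)/(505/2) = (398 + 150)*(2/505) = 548*(2/505) = 1096/505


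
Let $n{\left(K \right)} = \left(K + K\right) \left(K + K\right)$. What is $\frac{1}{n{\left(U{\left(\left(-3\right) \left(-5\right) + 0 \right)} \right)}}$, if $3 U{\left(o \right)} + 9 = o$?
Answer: $\frac{1}{16} \approx 0.0625$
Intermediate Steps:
$U{\left(o \right)} = -3 + \frac{o}{3}$
$n{\left(K \right)} = 4 K^{2}$ ($n{\left(K \right)} = 2 K 2 K = 4 K^{2}$)
$\frac{1}{n{\left(U{\left(\left(-3\right) \left(-5\right) + 0 \right)} \right)}} = \frac{1}{4 \left(-3 + \frac{\left(-3\right) \left(-5\right) + 0}{3}\right)^{2}} = \frac{1}{4 \left(-3 + \frac{15 + 0}{3}\right)^{2}} = \frac{1}{4 \left(-3 + \frac{1}{3} \cdot 15\right)^{2}} = \frac{1}{4 \left(-3 + 5\right)^{2}} = \frac{1}{4 \cdot 2^{2}} = \frac{1}{4 \cdot 4} = \frac{1}{16}$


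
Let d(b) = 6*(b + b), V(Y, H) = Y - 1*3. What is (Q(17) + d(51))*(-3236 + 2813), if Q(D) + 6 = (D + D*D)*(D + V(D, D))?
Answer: -4268916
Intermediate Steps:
V(Y, H) = -3 + Y (V(Y, H) = Y - 3 = -3 + Y)
Q(D) = -6 + (-3 + 2*D)*(D + D²) (Q(D) = -6 + (D + D*D)*(D + (-3 + D)) = -6 + (D + D²)*(-3 + 2*D) = -6 + (-3 + 2*D)*(D + D²))
d(b) = 12*b (d(b) = 6*(2*b) = 12*b)
(Q(17) + d(51))*(-3236 + 2813) = ((-6 - 1*17² - 3*17 + 2*17³) + 12*51)*(-3236 + 2813) = ((-6 - 1*289 - 51 + 2*4913) + 612)*(-423) = ((-6 - 289 - 51 + 9826) + 612)*(-423) = (9480 + 612)*(-423) = 10092*(-423) = -4268916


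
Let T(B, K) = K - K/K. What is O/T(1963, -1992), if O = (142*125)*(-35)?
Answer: 621250/1993 ≈ 311.72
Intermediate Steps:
O = -621250 (O = 17750*(-35) = -621250)
T(B, K) = -1 + K (T(B, K) = K - 1*1 = K - 1 = -1 + K)
O/T(1963, -1992) = -621250/(-1 - 1992) = -621250/(-1993) = -621250*(-1/1993) = 621250/1993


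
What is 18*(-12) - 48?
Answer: -264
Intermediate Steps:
18*(-12) - 48 = -216 - 48 = -264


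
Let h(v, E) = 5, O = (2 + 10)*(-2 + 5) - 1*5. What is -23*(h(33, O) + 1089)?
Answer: -25162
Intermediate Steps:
O = 31 (O = 12*3 - 5 = 36 - 5 = 31)
-23*(h(33, O) + 1089) = -23*(5 + 1089) = -23*1094 = -25162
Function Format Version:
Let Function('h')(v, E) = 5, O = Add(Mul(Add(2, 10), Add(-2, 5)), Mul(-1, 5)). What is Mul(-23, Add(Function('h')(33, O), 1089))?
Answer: -25162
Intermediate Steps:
O = 31 (O = Add(Mul(12, 3), -5) = Add(36, -5) = 31)
Mul(-23, Add(Function('h')(33, O), 1089)) = Mul(-23, Add(5, 1089)) = Mul(-23, 1094) = -25162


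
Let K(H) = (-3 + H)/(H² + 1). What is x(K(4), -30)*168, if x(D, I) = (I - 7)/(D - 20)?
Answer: 35224/113 ≈ 311.72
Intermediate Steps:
K(H) = (-3 + H)/(1 + H²)
x(D, I) = (-7 + I)/(-20 + D)
x(K(4), -30)*168 = ((-7 - 30)/(-20 + (-3 + 4)/(1 + 4²)))*168 = (-37/(-20 + 1/(1 + 16)))*168 = (-37/(-20 + 1/17))*168 = (-37/(-339/17))*168 = -17/339*(-37)*168 = (629/339)*168 = 35224/113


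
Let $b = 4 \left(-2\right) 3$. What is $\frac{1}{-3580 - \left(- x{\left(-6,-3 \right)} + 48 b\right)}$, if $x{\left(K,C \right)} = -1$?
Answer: $- \frac{1}{2429} \approx -0.00041169$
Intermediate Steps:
$b = -24$ ($b = \left(-8\right) 3 = -24$)
$\frac{1}{-3580 - \left(- x{\left(-6,-3 \right)} + 48 b\right)} = \frac{1}{-3580 - -1151} = \frac{1}{-3580 + \left(1152 - 1\right)} = \frac{1}{-3580 + 1151} = \frac{1}{-2429} = - \frac{1}{2429}$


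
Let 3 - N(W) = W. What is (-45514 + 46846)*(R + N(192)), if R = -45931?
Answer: -61431840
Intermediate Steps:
N(W) = 3 - W
(-45514 + 46846)*(R + N(192)) = (-45514 + 46846)*(-45931 + (3 - 1*192)) = 1332*(-45931 + (3 - 192)) = 1332*(-45931 - 189) = 1332*(-46120) = -61431840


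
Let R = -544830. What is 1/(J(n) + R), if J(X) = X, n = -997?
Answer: -1/545827 ≈ -1.8321e-6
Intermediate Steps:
1/(J(n) + R) = 1/(-997 - 544830) = 1/(-545827) = -1/545827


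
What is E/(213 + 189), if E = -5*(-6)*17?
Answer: 85/67 ≈ 1.2687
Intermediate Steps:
E = 510 (E = 30*17 = 510)
E/(213 + 189) = 510/(213 + 189) = 510/402 = 510*(1/402) = 85/67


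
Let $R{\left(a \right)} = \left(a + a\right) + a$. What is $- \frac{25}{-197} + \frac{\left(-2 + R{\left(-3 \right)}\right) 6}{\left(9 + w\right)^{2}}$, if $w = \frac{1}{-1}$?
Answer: $- \frac{5701}{6304} \approx -0.90435$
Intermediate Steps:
$w = -1$
$R{\left(a \right)} = 3 a$ ($R{\left(a \right)} = 2 a + a = 3 a$)
$- \frac{25}{-197} + \frac{\left(-2 + R{\left(-3 \right)}\right) 6}{\left(9 + w\right)^{2}} = - \frac{25}{-197} + \frac{\left(-2 + 3 \left(-3\right)\right) 6}{\left(9 - 1\right)^{2}} = \left(-25\right) \left(- \frac{1}{197}\right) + \frac{\left(-2 - 9\right) 6}{8^{2}} = \frac{25}{197} + \frac{\left(-11\right) 6}{64} = \frac{25}{197} - \frac{33}{32} = - \frac{5701}{6304}$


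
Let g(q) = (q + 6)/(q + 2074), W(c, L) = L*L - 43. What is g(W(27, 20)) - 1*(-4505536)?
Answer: 995723489/221 ≈ 4.5055e+6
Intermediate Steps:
W(c, L) = -43 + L**2 (W(c, L) = L**2 - 43 = -43 + L**2)
g(q) = (6 + q)/(2074 + q)
g(W(27, 20)) - 1*(-4505536) = (6 + (-43 + 20**2))/(2074 + (-43 + 20**2)) - 1*(-4505536) = (6 + (-43 + 400))/(2074 + (-43 + 400)) + 4505536 = (6 + 357)/(2074 + 357) + 4505536 = 363/2431 + 4505536 = (1/2431)*363 + 4505536 = 33/221 + 4505536 = 995723489/221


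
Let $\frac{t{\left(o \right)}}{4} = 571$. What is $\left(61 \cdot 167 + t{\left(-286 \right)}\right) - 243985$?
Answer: $-231514$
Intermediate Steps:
$t{\left(o \right)} = 2284$ ($t{\left(o \right)} = 4 \cdot 571 = 2284$)
$\left(61 \cdot 167 + t{\left(-286 \right)}\right) - 243985 = \left(61 \cdot 167 + 2284\right) - 243985 = \left(10187 + 2284\right) - 243985 = 12471 - 243985 = -231514$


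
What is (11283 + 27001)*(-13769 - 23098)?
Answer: -1411416228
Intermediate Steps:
(11283 + 27001)*(-13769 - 23098) = 38284*(-36867) = -1411416228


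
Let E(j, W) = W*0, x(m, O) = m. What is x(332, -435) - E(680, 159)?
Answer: 332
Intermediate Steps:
E(j, W) = 0
x(332, -435) - E(680, 159) = 332 - 1*0 = 332 + 0 = 332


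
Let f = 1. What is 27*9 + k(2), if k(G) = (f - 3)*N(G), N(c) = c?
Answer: 239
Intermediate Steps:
k(G) = -2*G (k(G) = (1 - 3)*G = -2*G)
27*9 + k(2) = 27*9 - 2*2 = 243 - 4 = 239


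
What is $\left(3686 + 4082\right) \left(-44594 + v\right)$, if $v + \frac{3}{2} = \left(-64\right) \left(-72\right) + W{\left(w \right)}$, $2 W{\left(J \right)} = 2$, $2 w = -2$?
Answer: $-310615132$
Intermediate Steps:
$w = -1$ ($w = \frac{1}{2} \left(-2\right) = -1$)
$W{\left(J \right)} = 1$ ($W{\left(J \right)} = \frac{1}{2} \cdot 2 = 1$)
$v = \frac{9215}{2}$ ($v = - \frac{3}{2} + \left(\left(-64\right) \left(-72\right) + 1\right) = - \frac{3}{2} + \left(4608 + 1\right) = - \frac{3}{2} + 4609 = \frac{9215}{2} \approx 4607.5$)
$\left(3686 + 4082\right) \left(-44594 + v\right) = \left(3686 + 4082\right) \left(-44594 + \frac{9215}{2}\right) = 7768 \left(- \frac{79973}{2}\right) = -310615132$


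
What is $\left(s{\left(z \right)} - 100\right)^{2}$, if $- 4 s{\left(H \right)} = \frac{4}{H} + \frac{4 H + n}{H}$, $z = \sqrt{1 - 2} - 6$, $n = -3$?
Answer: $\frac{223263363}{21904} - \frac{7471 i}{5476} \approx 10193.0 - 1.3643 i$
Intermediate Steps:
$z = -6 + i$ ($z = \sqrt{-1} - 6 = i - 6 = -6 + i \approx -6.0 + 1.0 i$)
$s{\left(H \right)} = - \frac{1}{H} - \frac{-3 + 4 H}{4 H}$ ($s{\left(H \right)} = - \frac{\frac{4}{H} + \frac{4 H - 3}{H}}{4} = - \frac{\frac{4}{H} + \frac{-3 + 4 H}{H}}{4} = - \frac{1}{H} - \frac{-3 + 4 H}{4 H}$)
$\left(s{\left(z \right)} - 100\right)^{2} = \left(\frac{- \frac{1}{4} - \left(-6 + i\right)}{-6 + i} - 100\right)^{2} = \left(\frac{-6 - i}{37} \left(- \frac{1}{4} + \left(6 - i\right)\right) - 100\right)^{2} = \left(\frac{-6 - i}{37} \left(\frac{23}{4} - i\right) - 100\right)^{2} = \left(\frac{\left(-6 - i\right) \left(\frac{23}{4} - i\right)}{37} - 100\right)^{2} = \left(-100 + \frac{\left(-6 - i\right) \left(\frac{23}{4} - i\right)}{37}\right)^{2}$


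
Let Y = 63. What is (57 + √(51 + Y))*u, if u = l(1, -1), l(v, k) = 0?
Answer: 0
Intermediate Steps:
u = 0
(57 + √(51 + Y))*u = (57 + √(51 + 63))*0 = (57 + √114)*0 = 0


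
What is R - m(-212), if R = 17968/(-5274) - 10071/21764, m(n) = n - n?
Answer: -222085003/57391668 ≈ -3.8696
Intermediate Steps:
m(n) = 0
R = -222085003/57391668 (R = 17968*(-1/5274) - 10071*1/21764 = -8984/2637 - 10071/21764 = -222085003/57391668 ≈ -3.8696)
R - m(-212) = -222085003/57391668 - 1*0 = -222085003/57391668 + 0 = -222085003/57391668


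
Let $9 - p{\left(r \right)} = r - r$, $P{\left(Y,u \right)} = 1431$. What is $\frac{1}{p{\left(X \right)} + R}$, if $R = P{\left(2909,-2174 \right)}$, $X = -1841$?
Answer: $\frac{1}{1440} \approx 0.00069444$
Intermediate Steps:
$R = 1431$
$p{\left(r \right)} = 9$ ($p{\left(r \right)} = 9 - \left(r - r\right) = 9 - 0 = 9 + 0 = 9$)
$\frac{1}{p{\left(X \right)} + R} = \frac{1}{9 + 1431} = \frac{1}{1440}$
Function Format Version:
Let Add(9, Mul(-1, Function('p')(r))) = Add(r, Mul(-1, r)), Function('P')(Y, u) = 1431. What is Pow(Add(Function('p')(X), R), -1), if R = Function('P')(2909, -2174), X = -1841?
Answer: Rational(1, 1440) ≈ 0.00069444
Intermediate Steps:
R = 1431
Function('p')(r) = 9 (Function('p')(r) = Add(9, Mul(-1, Add(r, Mul(-1, r)))) = Add(9, Mul(-1, 0)) = Add(9, 0) = 9)
Pow(Add(Function('p')(X), R), -1) = Pow(Add(9, 1431), -1) = Pow(1440, -1) = Rational(1, 1440)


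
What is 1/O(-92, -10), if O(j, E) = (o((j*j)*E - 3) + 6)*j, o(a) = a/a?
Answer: -1/644 ≈ -0.0015528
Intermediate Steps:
o(a) = 1
O(j, E) = 7*j (O(j, E) = (1 + 6)*j = 7*j)
1/O(-92, -10) = 1/(7*(-92)) = 1/(-644) = -1/644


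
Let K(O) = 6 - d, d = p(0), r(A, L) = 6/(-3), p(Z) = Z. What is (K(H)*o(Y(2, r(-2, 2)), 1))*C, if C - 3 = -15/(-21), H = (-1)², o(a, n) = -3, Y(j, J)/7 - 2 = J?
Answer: -468/7 ≈ -66.857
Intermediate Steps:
r(A, L) = -2 (r(A, L) = 6*(-⅓) = -2)
Y(j, J) = 14 + 7*J
H = 1
d = 0
C = 26/7 (C = 3 - 15/(-21) = 3 - 15*(-1/21) = 3 + 5/7 = 26/7 ≈ 3.7143)
K(O) = 6 (K(O) = 6 - 1*0 = 6 + 0 = 6)
(K(H)*o(Y(2, r(-2, 2)), 1))*C = (6*(-3))*(26/7) = -18*26/7 = -468/7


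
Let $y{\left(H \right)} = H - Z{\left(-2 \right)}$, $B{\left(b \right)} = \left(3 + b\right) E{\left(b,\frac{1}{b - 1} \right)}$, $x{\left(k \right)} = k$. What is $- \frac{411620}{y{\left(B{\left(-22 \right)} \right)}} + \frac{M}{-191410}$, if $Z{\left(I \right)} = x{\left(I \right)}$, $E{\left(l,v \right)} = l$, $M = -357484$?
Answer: $- \frac{1965951023}{2009805} \approx -978.18$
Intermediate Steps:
$Z{\left(I \right)} = I$
$B{\left(b \right)} = b \left(3 + b\right)$ ($B{\left(b \right)} = \left(3 + b\right) b = b \left(3 + b\right)$)
$y{\left(H \right)} = 2 + H$ ($y{\left(H \right)} = H - -2 = H + 2 = 2 + H$)
$- \frac{411620}{y{\left(B{\left(-22 \right)} \right)}} + \frac{M}{-191410} = - \frac{411620}{2 - 22 \left(3 - 22\right)} - \frac{357484}{-191410} = - \frac{411620}{2 - -418} - - \frac{178742}{95705} = - \frac{411620}{2 + 418} + \frac{178742}{95705} = - \frac{411620}{420} + \frac{178742}{95705} = \left(-411620\right) \frac{1}{420} + \frac{178742}{95705} = - \frac{20581}{21} + \frac{178742}{95705} = - \frac{1965951023}{2009805}$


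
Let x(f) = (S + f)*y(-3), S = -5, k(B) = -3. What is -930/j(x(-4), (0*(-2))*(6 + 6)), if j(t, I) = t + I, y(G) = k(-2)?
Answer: -310/9 ≈ -34.444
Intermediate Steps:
y(G) = -3
x(f) = 15 - 3*f (x(f) = (-5 + f)*(-3) = 15 - 3*f)
j(t, I) = I + t
-930/j(x(-4), (0*(-2))*(6 + 6)) = -930/((0*(-2))*(6 + 6) + (15 - 3*(-4))) = -930/(0*12 + (15 + 12)) = -930/(0 + 27) = -930/27 = -930*1/27 = -310/9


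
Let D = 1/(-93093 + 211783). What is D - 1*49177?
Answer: -5836818129/118690 ≈ -49177.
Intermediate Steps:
D = 1/118690 ≈ 8.4253e-6
D - 1*49177 = 1/118690 - 1*49177 = 1/118690 - 49177 = -5836818129/118690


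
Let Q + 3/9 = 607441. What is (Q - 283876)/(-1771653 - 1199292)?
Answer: -970694/8912835 ≈ -0.10891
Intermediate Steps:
Q = 1822322/3 (Q = -1/3 + 607441 = 1822322/3 ≈ 6.0744e+5)
(Q - 283876)/(-1771653 - 1199292) = (1822322/3 - 283876)/(-1771653 - 1199292) = (970694/3)/(-2970945) = (970694/3)*(-1/2970945) = -970694/8912835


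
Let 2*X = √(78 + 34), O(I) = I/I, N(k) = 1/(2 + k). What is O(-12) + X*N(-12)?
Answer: 1 - √7/5 ≈ 0.47085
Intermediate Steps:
O(I) = 1
X = 2*√7 (X = √(78 + 34)/2 = √112/2 = (4*√7)/2 = 2*√7 ≈ 5.2915)
O(-12) + X*N(-12) = 1 + (2*√7)/(2 - 12) = 1 + (2*√7)/(-10) = 1 + (2*√7)*(-⅒) = 1 - √7/5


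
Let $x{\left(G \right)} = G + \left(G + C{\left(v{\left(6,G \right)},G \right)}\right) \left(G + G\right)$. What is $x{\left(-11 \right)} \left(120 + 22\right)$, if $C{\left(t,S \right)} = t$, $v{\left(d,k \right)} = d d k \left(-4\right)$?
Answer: $-4915614$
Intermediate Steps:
$v{\left(d,k \right)} = - 4 k d^{2}$ ($v{\left(d,k \right)} = d^{2} k \left(-4\right) = k d^{2} \left(-4\right) = - 4 k d^{2}$)
$x{\left(G \right)} = G - 286 G^{2}$ ($x{\left(G \right)} = G + \left(G - 4 G 6^{2}\right) \left(G + G\right) = G + \left(G - 4 G 36\right) 2 G = G + \left(G - 144 G\right) 2 G = G + - 143 G 2 G = G - 286 G^{2}$)
$x{\left(-11 \right)} \left(120 + 22\right) = - 11 \left(1 - -3146\right) \left(120 + 22\right) = - 11 \left(1 + 3146\right) 142 = \left(-11\right) 3147 \cdot 142 = \left(-34617\right) 142 = -4915614$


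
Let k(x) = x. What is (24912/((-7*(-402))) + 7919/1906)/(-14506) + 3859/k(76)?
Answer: 6254902350601/123187606598 ≈ 50.775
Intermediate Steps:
(24912/((-7*(-402))) + 7919/1906)/(-14506) + 3859/k(76) = (24912/((-7*(-402))) + 7919/1906)/(-14506) + 3859/76 = (24912/2814 + 7919*(1/1906))*(-1/14506) + 3859*(1/76) = (24912*(1/2814) + 7919/1906)*(-1/14506) + 3859/76 = (4152/469 + 7919/1906)*(-1/14506) + 3859/76 = (11627723/893914)*(-1/14506) + 3859/76 = -11627723/12967116484 + 3859/76 = 6254902350601/123187606598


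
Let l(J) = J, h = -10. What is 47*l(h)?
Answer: -470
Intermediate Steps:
47*l(h) = 47*(-10) = -470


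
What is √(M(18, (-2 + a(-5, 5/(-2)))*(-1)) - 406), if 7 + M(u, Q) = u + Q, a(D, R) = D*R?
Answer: I*√1622/2 ≈ 20.137*I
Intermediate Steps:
M(u, Q) = -7 + Q + u (M(u, Q) = -7 + (u + Q) = -7 + (Q + u) = -7 + Q + u)
√(M(18, (-2 + a(-5, 5/(-2)))*(-1)) - 406) = √((-7 + (-2 - 25/(-2))*(-1) + 18) - 406) = √((-7 + (-2 - 25*(-1)/2)*(-1) + 18) - 406) = √((-7 + (-2 - 5*(-5/2))*(-1) + 18) - 406) = √((-7 + (-2 + 25/2)*(-1) + 18) - 406) = √((-7 + (21/2)*(-1) + 18) - 406) = √((-7 - 21/2 + 18) - 406) = √(½ - 406) = √(-811/2) = I*√1622/2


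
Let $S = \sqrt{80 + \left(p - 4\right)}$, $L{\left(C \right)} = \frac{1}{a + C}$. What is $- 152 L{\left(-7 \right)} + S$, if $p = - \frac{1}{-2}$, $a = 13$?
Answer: $- \frac{76}{3} + \frac{3 \sqrt{34}}{2} \approx -16.587$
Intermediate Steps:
$p = \frac{1}{2}$ ($p = \left(-1\right) \left(- \frac{1}{2}\right) = \frac{1}{2} \approx 0.5$)
$L{\left(C \right)} = \frac{1}{13 + C}$
$S = \frac{3 \sqrt{34}}{2}$ ($S = \sqrt{80 + \left(\frac{1}{2} - 4\right)} = \sqrt{80 - \frac{7}{2}} = \sqrt{\frac{153}{2}} = \frac{3 \sqrt{34}}{2} \approx 8.7464$)
$- 152 L{\left(-7 \right)} + S = - \frac{152}{13 - 7} + \frac{3 \sqrt{34}}{2} = - \frac{152}{6} + \frac{3 \sqrt{34}}{2} = \left(-152\right) \frac{1}{6} + \frac{3 \sqrt{34}}{2} = - \frac{76}{3} + \frac{3 \sqrt{34}}{2}$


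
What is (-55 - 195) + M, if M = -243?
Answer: -493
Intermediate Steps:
(-55 - 195) + M = (-55 - 195) - 243 = -250 - 243 = -493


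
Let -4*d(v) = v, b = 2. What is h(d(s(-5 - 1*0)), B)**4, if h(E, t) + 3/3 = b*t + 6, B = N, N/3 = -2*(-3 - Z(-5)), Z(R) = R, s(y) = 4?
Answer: 130321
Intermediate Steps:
d(v) = -v/4
N = -12 (N = 3*(-2*(-3 - 1*(-5))) = 3*(-2*(-3 + 5)) = 3*(-2*2) = 3*(-4) = -12)
B = -12
h(E, t) = 5 + 2*t (h(E, t) = -1 + (2*t + 6) = -1 + (6 + 2*t) = 5 + 2*t)
h(d(s(-5 - 1*0)), B)**4 = (5 + 2*(-12))**4 = (5 - 24)**4 = (-19)**4 = 130321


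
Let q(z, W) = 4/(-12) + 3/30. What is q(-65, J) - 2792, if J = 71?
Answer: -83767/30 ≈ -2792.2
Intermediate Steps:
q(z, W) = -7/30 (q(z, W) = 4*(-1/12) + 3*(1/30) = -1/3 + 1/10 = -7/30)
q(-65, J) - 2792 = -7/30 - 2792 = -83767/30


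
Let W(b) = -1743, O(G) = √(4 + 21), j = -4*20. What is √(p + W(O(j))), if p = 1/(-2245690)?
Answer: I*√8790164395387990/2245690 ≈ 41.749*I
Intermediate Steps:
j = -80
O(G) = 5 (O(G) = √25 = 5)
p = -1/2245690 ≈ -4.4530e-7
√(p + W(O(j))) = √(-1/2245690 - 1743) = √(-3914237671/2245690) = I*√8790164395387990/2245690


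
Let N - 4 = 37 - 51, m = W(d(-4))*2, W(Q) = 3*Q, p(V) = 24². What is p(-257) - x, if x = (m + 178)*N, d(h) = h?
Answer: 2116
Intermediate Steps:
p(V) = 576
m = -24 (m = (3*(-4))*2 = -12*2 = -24)
N = -10 (N = 4 + (37 - 51) = 4 - 14 = -10)
x = -1540 (x = (-24 + 178)*(-10) = 154*(-10) = -1540)
p(-257) - x = 576 - 1*(-1540) = 576 + 1540 = 2116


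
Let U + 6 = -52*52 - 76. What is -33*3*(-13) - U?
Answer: 4073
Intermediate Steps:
U = -2786 (U = -6 + (-52*52 - 76) = -6 + (-2704 - 76) = -6 - 2780 = -2786)
-33*3*(-13) - U = -33*3*(-13) - 1*(-2786) = -99*(-13) + 2786 = 1287 + 2786 = 4073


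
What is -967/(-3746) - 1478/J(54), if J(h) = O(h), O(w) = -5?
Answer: 5541423/18730 ≈ 295.86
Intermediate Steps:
J(h) = -5
-967/(-3746) - 1478/J(54) = -967/(-3746) - 1478/(-5) = -967*(-1/3746) - 1478*(-1/5) = 967/3746 + 1478/5 = 5541423/18730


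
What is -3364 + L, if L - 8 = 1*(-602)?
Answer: -3958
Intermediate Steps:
L = -594 (L = 8 + 1*(-602) = 8 - 602 = -594)
-3364 + L = -3364 - 594 = -3958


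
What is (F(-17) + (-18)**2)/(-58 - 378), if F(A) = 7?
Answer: -331/436 ≈ -0.75917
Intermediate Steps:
(F(-17) + (-18)**2)/(-58 - 378) = (7 + (-18)**2)/(-58 - 378) = (7 + 324)/(-436) = 331*(-1/436) = -331/436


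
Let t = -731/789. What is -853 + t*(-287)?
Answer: -463220/789 ≈ -587.10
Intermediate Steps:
t = -731/789 (t = -731*1/789 = -731/789 ≈ -0.92649)
-853 + t*(-287) = -853 - 731/789*(-287) = -853 + 209797/789 = -463220/789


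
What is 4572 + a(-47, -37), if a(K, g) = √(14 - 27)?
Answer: 4572 + I*√13 ≈ 4572.0 + 3.6056*I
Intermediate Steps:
a(K, g) = I*√13 (a(K, g) = √(-13) = I*√13)
4572 + a(-47, -37) = 4572 + I*√13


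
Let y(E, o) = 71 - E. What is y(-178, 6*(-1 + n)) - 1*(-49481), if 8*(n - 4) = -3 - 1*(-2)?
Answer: 49730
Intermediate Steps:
n = 31/8 (n = 4 + (-3 - 1*(-2))/8 = 4 + (-3 + 2)/8 = 4 + (1/8)*(-1) = 4 - 1/8 = 31/8 ≈ 3.8750)
y(-178, 6*(-1 + n)) - 1*(-49481) = (71 - 1*(-178)) - 1*(-49481) = (71 + 178) + 49481 = 249 + 49481 = 49730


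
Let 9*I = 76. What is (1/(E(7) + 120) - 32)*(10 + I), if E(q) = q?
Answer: -674458/1143 ≈ -590.08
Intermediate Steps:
I = 76/9 (I = (⅑)*76 = 76/9 ≈ 8.4444)
(1/(E(7) + 120) - 32)*(10 + I) = (1/(7 + 120) - 32)*(10 + 76/9) = (1/127 - 32)*(166/9) = -4063/127*166/9 = -674458/1143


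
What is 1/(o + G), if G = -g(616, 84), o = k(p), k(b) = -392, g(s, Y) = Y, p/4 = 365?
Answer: -1/476 ≈ -0.0021008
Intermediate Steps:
p = 1460 (p = 4*365 = 1460)
o = -392
G = -84 (G = -1*84 = -84)
1/(o + G) = 1/(-392 - 84) = 1/(-476) = -1/476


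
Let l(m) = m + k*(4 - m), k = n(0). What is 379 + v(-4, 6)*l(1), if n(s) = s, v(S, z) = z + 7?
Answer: 392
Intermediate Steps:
v(S, z) = 7 + z
k = 0
l(m) = m (l(m) = m + 0*(4 - m) = m + 0 = m)
379 + v(-4, 6)*l(1) = 379 + (7 + 6)*1 = 379 + 13*1 = 379 + 13 = 392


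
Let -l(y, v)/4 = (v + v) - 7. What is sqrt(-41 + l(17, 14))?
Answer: 5*I*sqrt(5) ≈ 11.18*I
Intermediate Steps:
l(y, v) = 28 - 8*v (l(y, v) = -4*((v + v) - 7) = -4*(2*v - 7) = -4*(-7 + 2*v) = 28 - 8*v)
sqrt(-41 + l(17, 14)) = sqrt(-41 + (28 - 8*14)) = sqrt(-41 + (28 - 112)) = sqrt(-41 - 84) = sqrt(-125) = 5*I*sqrt(5)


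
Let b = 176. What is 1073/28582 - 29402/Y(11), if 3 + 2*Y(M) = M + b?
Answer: -105033656/328693 ≈ -319.55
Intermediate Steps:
Y(M) = 173/2 + M/2 (Y(M) = -3/2 + (M + 176)/2 = -3/2 + (176 + M)/2 = -3/2 + (88 + M/2) = 173/2 + M/2)
1073/28582 - 29402/Y(11) = 1073/28582 - 29402/(173/2 + (½)*11) = 1073*(1/28582) - 29402/(173/2 + 11/2) = 1073/28582 - 29402/92 = 1073/28582 - 29402*1/92 = 1073/28582 - 14701/46 = -105033656/328693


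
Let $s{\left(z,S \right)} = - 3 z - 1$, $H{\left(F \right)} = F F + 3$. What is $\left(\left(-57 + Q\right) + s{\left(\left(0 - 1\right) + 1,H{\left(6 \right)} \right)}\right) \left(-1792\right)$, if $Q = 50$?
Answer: $14336$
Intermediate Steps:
$H{\left(F \right)} = 3 + F^{2}$ ($H{\left(F \right)} = F^{2} + 3 = 3 + F^{2}$)
$s{\left(z,S \right)} = -1 - 3 z$
$\left(\left(-57 + Q\right) + s{\left(\left(0 - 1\right) + 1,H{\left(6 \right)} \right)}\right) \left(-1792\right) = \left(\left(-57 + 50\right) - \left(1 + 3 \left(\left(0 - 1\right) + 1\right)\right)\right) \left(-1792\right) = \left(-7 - \left(1 + 3 \left(-1 + 1\right)\right)\right) \left(-1792\right) = \left(-7 - 1\right) \left(-1792\right) = \left(-8\right) \left(-1792\right) = 14336$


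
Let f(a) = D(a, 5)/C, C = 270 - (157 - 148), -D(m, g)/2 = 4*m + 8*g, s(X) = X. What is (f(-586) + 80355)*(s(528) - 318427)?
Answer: -740961214493/29 ≈ -2.5550e+10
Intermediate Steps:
D(m, g) = -16*g - 8*m (D(m, g) = -2*(4*m + 8*g) = -16*g - 8*m)
C = 261 (C = 270 - 1*9 = 270 - 9 = 261)
f(a) = -80/261 - 8*a/261 (f(a) = (-16*5 - 8*a)/261 = (-80 - 8*a)*(1/261) = -80/261 - 8*a/261)
(f(-586) + 80355)*(s(528) - 318427) = ((-80/261 - 8/261*(-586)) + 80355)*(528 - 318427) = ((-80/261 + 4688/261) + 80355)*(-317899) = (512/29 + 80355)*(-317899) = (2330807/29)*(-317899) = -740961214493/29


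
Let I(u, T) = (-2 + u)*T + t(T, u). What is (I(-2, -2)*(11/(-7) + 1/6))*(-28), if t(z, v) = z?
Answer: 236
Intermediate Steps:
I(u, T) = T + T*(-2 + u) (I(u, T) = (-2 + u)*T + T = T*(-2 + u) + T = T + T*(-2 + u))
(I(-2, -2)*(11/(-7) + 1/6))*(-28) = ((-2*(-1 - 2))*(11/(-7) + 1/6))*(-28) = ((-2*(-3))*(11*(-⅐) + 1*(⅙)))*(-28) = (6*(-11/7 + ⅙))*(-28) = (6*(-59/42))*(-28) = -59/7*(-28) = 236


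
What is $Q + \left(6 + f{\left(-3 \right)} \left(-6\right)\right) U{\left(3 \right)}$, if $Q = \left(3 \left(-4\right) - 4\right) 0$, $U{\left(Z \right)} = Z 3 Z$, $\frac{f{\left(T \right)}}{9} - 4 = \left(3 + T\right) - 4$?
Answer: $162$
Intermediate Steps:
$f{\left(T \right)} = 27 + 9 T$ ($f{\left(T \right)} = 36 + 9 \left(\left(3 + T\right) - 4\right) = 36 + 9 \left(-1 + T\right) = 36 + \left(-9 + 9 T\right) = 27 + 9 T$)
$U{\left(Z \right)} = 3 Z^{2}$ ($U{\left(Z \right)} = 3 Z Z = 3 Z^{2}$)
$Q = 0$ ($Q = \left(-12 - 4\right) 0 = \left(-16\right) 0 = 0$)
$Q + \left(6 + f{\left(-3 \right)} \left(-6\right)\right) U{\left(3 \right)} = 0 + \left(6 + \left(27 + 9 \left(-3\right)\right) \left(-6\right)\right) 3 \cdot 3^{2} = 0 + \left(6 + \left(27 - 27\right) \left(-6\right)\right) 3 \cdot 9 = 0 + \left(6 + 0 \left(-6\right)\right) 27 = 0 + \left(6 + 0\right) 27 = 0 + 6 \cdot 27 = 0 + 162 = 162$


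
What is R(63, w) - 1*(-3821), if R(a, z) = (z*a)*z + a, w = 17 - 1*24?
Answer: 6971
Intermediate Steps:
w = -7 (w = 17 - 24 = -7)
R(a, z) = a + a*z² (R(a, z) = (a*z)*z + a = a*z² + a = a + a*z²)
R(63, w) - 1*(-3821) = 63*(1 + (-7)²) - 1*(-3821) = 63*(1 + 49) + 3821 = 63*50 + 3821 = 3150 + 3821 = 6971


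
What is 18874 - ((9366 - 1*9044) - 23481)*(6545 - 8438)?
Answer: -43821113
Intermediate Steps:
18874 - ((9366 - 1*9044) - 23481)*(6545 - 8438) = 18874 - ((9366 - 9044) - 23481)*(-1893) = 18874 - (322 - 23481)*(-1893) = 18874 - (-23159)*(-1893) = 18874 - 1*43839987 = 18874 - 43839987 = -43821113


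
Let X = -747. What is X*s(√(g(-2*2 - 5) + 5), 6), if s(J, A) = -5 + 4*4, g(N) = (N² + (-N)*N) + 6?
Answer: -8217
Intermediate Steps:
g(N) = 6 (g(N) = (N² - N²) + 6 = 0 + 6 = 6)
s(J, A) = 11 (s(J, A) = -5 + 16 = 11)
X*s(√(g(-2*2 - 5) + 5), 6) = -747*11 = -8217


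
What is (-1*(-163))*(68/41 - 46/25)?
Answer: -30318/1025 ≈ -29.579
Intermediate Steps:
(-1*(-163))*(68/41 - 46/25) = 163*(68*(1/41) - 46*1/25) = 163*(68/41 - 46/25) = 163*(-186/1025) = -30318/1025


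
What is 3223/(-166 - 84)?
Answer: -3223/250 ≈ -12.892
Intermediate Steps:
3223/(-166 - 84) = 3223/(-250) = -1/250*3223 = -3223/250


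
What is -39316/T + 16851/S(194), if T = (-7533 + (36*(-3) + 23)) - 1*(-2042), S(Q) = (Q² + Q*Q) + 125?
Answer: 764567407/105103418 ≈ 7.2744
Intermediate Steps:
S(Q) = 125 + 2*Q² (S(Q) = (Q² + Q²) + 125 = 2*Q² + 125 = 125 + 2*Q²)
T = -5576 (T = (-7533 + (-108 + 23)) + 2042 = (-7533 - 85) + 2042 = -7618 + 2042 = -5576)
-39316/T + 16851/S(194) = -39316/(-5576) + 16851/(125 + 2*194²) = -39316*(-1/5576) + 16851/(125 + 2*37636) = 9829/1394 + 16851/(125 + 75272) = 9829/1394 + 16851/75397 = 764567407/105103418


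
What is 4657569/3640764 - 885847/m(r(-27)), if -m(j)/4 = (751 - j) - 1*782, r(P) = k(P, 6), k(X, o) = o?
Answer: -67176469727/11225689 ≈ -5984.2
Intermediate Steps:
r(P) = 6
m(j) = 124 + 4*j (m(j) = -4*((751 - j) - 1*782) = -4*((751 - j) - 782) = -4*(-31 - j) = 124 + 4*j)
4657569/3640764 - 885847/m(r(-27)) = 4657569/3640764 - 885847/(124 + 4*6) = 4657569*(1/3640764) - 885847/(124 + 24) = 1552523/1213588 - 885847/148 = -67176469727/11225689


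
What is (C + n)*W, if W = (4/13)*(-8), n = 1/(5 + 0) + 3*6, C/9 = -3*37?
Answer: 156928/65 ≈ 2414.3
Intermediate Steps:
C = -999 (C = 9*(-3*37) = 9*(-111) = -999)
n = 91/5 (n = 1/5 + 18 = 91/5 ≈ 18.200)
W = -32/13 (W = (4*(1/13))*(-8) = (4/13)*(-8) = -32/13 ≈ -2.4615)
(C + n)*W = (-999 + 91/5)*(-32/13) = -4904/5*(-32/13) = 156928/65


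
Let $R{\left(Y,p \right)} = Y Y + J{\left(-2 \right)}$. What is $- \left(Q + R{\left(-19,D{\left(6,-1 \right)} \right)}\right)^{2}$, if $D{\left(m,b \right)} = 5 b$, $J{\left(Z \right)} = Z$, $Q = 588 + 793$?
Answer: $-3027600$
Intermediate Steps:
$Q = 1381$
$R{\left(Y,p \right)} = -2 + Y^{2}$ ($R{\left(Y,p \right)} = Y Y - 2 = Y^{2} - 2 = -2 + Y^{2}$)
$- \left(Q + R{\left(-19,D{\left(6,-1 \right)} \right)}\right)^{2} = - \left(1381 - \left(2 - \left(-19\right)^{2}\right)\right)^{2} = - \left(1381 + \left(-2 + 361\right)\right)^{2} = - \left(1381 + 359\right)^{2} = - 1740^{2} = \left(-1\right) 3027600 = -3027600$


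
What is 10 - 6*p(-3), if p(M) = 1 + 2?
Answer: -8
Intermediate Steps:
p(M) = 3
10 - 6*p(-3) = 10 - 6*3 = 10 - 18 = -8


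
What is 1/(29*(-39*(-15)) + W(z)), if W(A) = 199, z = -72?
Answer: 1/17164 ≈ 5.8261e-5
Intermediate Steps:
1/(29*(-39*(-15)) + W(z)) = 1/(29*(-39*(-15)) + 199) = 1/(29*585 + 199) = 1/(16965 + 199) = 1/17164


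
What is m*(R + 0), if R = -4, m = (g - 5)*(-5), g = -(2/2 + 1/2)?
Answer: -130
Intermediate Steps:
g = -3/2 (g = -(2*(1/2) + 1*(1/2)) = -(1 + 1/2) = -1*3/2 = -3/2 ≈ -1.5000)
m = 65/2 (m = (-3/2 - 5)*(-5) = -13/2*(-5) = 65/2 ≈ 32.500)
m*(R + 0) = 65*(-4 + 0)/2 = (65/2)*(-4) = -130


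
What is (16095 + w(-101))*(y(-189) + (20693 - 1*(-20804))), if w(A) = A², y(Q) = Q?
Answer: 1086235168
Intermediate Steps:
(16095 + w(-101))*(y(-189) + (20693 - 1*(-20804))) = (16095 + (-101)²)*(-189 + (20693 - 1*(-20804))) = (16095 + 10201)*(-189 + (20693 + 20804)) = 26296*(-189 + 41497) = 26296*41308 = 1086235168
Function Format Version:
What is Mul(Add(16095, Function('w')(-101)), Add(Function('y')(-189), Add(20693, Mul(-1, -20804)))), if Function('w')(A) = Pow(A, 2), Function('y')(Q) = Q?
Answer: 1086235168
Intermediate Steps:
Mul(Add(16095, Function('w')(-101)), Add(Function('y')(-189), Add(20693, Mul(-1, -20804)))) = Mul(Add(16095, Pow(-101, 2)), Add(-189, Add(20693, Mul(-1, -20804)))) = Mul(Add(16095, 10201), Add(-189, Add(20693, 20804))) = Mul(26296, Add(-189, 41497)) = Mul(26296, 41308) = 1086235168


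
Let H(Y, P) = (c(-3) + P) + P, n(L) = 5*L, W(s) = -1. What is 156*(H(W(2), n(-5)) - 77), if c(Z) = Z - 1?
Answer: -20436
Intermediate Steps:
c(Z) = -1 + Z
H(Y, P) = -4 + 2*P (H(Y, P) = ((-1 - 3) + P) + P = (-4 + P) + P = -4 + 2*P)
156*(H(W(2), n(-5)) - 77) = 156*((-4 + 2*(5*(-5))) - 77) = 156*((-4 + 2*(-25)) - 77) = 156*((-4 - 50) - 77) = 156*(-54 - 77) = 156*(-131) = -20436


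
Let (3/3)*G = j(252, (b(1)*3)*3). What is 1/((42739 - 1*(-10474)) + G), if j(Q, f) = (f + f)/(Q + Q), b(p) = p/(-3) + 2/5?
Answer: 420/22349461 ≈ 1.8792e-5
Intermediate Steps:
b(p) = ⅖ - p/3 (b(p) = p*(-⅓) + 2*(⅕) = -p/3 + ⅖ = ⅖ - p/3)
j(Q, f) = f/Q (j(Q, f) = (2*f)/((2*Q)) = (2*f)*(1/(2*Q)) = f/Q)
G = 1/420 (G = (((⅖ - ⅓*1)*3)*3)/252 = (((⅖ - ⅓)*3)*3)*(1/252) = (((1/15)*3)*3)*(1/252) = ((⅕)*3)*(1/252) = (⅗)*(1/252) = 1/420 ≈ 0.0023810)
1/((42739 - 1*(-10474)) + G) = 1/((42739 - 1*(-10474)) + 1/420) = 1/((42739 + 10474) + 1/420) = 1/(53213 + 1/420) = 1/(22349461/420) = 420/22349461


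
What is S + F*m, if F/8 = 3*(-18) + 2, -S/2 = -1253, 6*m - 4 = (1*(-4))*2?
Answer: 8350/3 ≈ 2783.3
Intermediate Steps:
m = -⅔ (m = ⅔ + ((1*(-4))*2)/6 = ⅔ + (-4*2)/6 = ⅔ + (⅙)*(-8) = ⅔ - 4/3 = -⅔ ≈ -0.66667)
S = 2506 (S = -2*(-1253) = 2506)
F = -416 (F = 8*(3*(-18) + 2) = 8*(-54 + 2) = 8*(-52) = -416)
S + F*m = 2506 - 416*(-⅔) = 2506 + 832/3 = 8350/3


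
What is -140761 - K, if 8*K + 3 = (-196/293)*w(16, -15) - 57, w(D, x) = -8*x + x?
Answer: -41238203/293 ≈ -1.4074e+5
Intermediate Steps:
w(D, x) = -7*x
K = -4770/293 (K = -3/8 + ((-196/293)*(-7*(-15)) - 57)/8 = -3/8 + (-196*1/293*105 - 57)/8 = -3/8 + (-196/293*105 - 57)/8 = -3/8 + (-20580/293 - 57)/8 = -3/8 + (⅛)*(-37281/293) = -3/8 - 37281/2344 = -4770/293 ≈ -16.280)
-140761 - K = -140761 - 1*(-4770/293) = -140761 + 4770/293 = -41238203/293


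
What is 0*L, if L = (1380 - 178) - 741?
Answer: 0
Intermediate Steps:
L = 461 (L = 1202 - 741 = 461)
0*L = 0*461 = 0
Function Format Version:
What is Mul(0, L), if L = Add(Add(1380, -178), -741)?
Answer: 0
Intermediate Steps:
L = 461 (L = Add(1202, -741) = 461)
Mul(0, L) = Mul(0, 461) = 0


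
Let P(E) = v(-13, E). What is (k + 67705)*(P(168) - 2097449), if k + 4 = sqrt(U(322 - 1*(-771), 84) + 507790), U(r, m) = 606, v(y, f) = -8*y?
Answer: -141992353845 - 4194690*sqrt(127099) ≈ -1.4349e+11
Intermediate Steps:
P(E) = 104 (P(E) = -8*(-13) = 104)
k = -4 + 2*sqrt(127099) (k = -4 + sqrt(606 + 507790) = -4 + sqrt(508396) = -4 + 2*sqrt(127099) ≈ 709.02)
(k + 67705)*(P(168) - 2097449) = ((-4 + 2*sqrt(127099)) + 67705)*(104 - 2097449) = (67701 + 2*sqrt(127099))*(-2097345) = -141992353845 - 4194690*sqrt(127099)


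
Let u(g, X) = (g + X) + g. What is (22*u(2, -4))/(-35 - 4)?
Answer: 0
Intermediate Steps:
u(g, X) = X + 2*g (u(g, X) = (X + g) + g = X + 2*g)
(22*u(2, -4))/(-35 - 4) = (22*(-4 + 2*2))/(-35 - 4) = (22*(-4 + 4))/(-39) = (22*0)*(-1/39) = 0*(-1/39) = 0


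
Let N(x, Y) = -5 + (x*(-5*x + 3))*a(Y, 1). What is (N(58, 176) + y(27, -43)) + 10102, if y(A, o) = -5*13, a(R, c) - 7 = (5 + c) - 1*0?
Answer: -206366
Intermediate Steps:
a(R, c) = 12 + c (a(R, c) = 7 + ((5 + c) - 1*0) = 7 + ((5 + c) + 0) = 7 + (5 + c) = 12 + c)
N(x, Y) = -5 + 13*x*(3 - 5*x) (N(x, Y) = -5 + (x*(-5*x + 3))*(12 + 1) = -5 + (x*(3 - 5*x))*13 = -5 + 13*x*(3 - 5*x))
y(A, o) = -65
(N(58, 176) + y(27, -43)) + 10102 = ((-5 - 65*58² + 39*58) - 65) + 10102 = ((-5 - 65*3364 + 2262) - 65) + 10102 = ((-5 - 218660 + 2262) - 65) + 10102 = (-216403 - 65) + 10102 = -216468 + 10102 = -206366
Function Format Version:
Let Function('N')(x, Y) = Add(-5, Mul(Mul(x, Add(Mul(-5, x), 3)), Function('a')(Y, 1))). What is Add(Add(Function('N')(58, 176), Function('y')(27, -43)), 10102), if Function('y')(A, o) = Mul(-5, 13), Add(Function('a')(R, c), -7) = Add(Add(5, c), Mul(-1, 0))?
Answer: -206366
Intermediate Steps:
Function('a')(R, c) = Add(12, c) (Function('a')(R, c) = Add(7, Add(Add(5, c), Mul(-1, 0))) = Add(7, Add(Add(5, c), 0)) = Add(7, Add(5, c)) = Add(12, c))
Function('N')(x, Y) = Add(-5, Mul(13, x, Add(3, Mul(-5, x)))) (Function('N')(x, Y) = Add(-5, Mul(Mul(x, Add(Mul(-5, x), 3)), Add(12, 1))) = Add(-5, Mul(Mul(x, Add(3, Mul(-5, x))), 13)) = Add(-5, Mul(13, x, Add(3, Mul(-5, x)))))
Function('y')(A, o) = -65
Add(Add(Function('N')(58, 176), Function('y')(27, -43)), 10102) = Add(Add(Add(-5, Mul(-65, Pow(58, 2)), Mul(39, 58)), -65), 10102) = Add(Add(Add(-5, Mul(-65, 3364), 2262), -65), 10102) = Add(Add(Add(-5, -218660, 2262), -65), 10102) = Add(Add(-216403, -65), 10102) = Add(-216468, 10102) = -206366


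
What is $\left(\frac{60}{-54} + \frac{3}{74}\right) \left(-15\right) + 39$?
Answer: $\frac{12223}{222} \approx 55.059$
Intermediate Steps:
$\left(\frac{60}{-54} + \frac{3}{74}\right) \left(-15\right) + 39 = \left(60 \left(- \frac{1}{54}\right) + 3 \cdot \frac{1}{74}\right) \left(-15\right) + 39 = \left(- \frac{10}{9} + \frac{3}{74}\right) \left(-15\right) + 39 = \left(- \frac{713}{666}\right) \left(-15\right) + 39 = \frac{3565}{222} + 39 = \frac{12223}{222}$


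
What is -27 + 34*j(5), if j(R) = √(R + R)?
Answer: -27 + 34*√10 ≈ 80.517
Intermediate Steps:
j(R) = √2*√R (j(R) = √(2*R) = √2*√R)
-27 + 34*j(5) = -27 + 34*(√2*√5) = -27 + 34*√10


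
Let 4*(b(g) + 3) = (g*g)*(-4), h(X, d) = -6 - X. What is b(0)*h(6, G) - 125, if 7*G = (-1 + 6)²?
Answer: -89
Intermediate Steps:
G = 25/7 (G = (-1 + 6)²/7 = (⅐)*5² = (⅐)*25 = 25/7 ≈ 3.5714)
b(g) = -3 - g² (b(g) = -3 + ((g*g)*(-4))/4 = -3 + (g²*(-4))/4 = -3 + (-4*g²)/4 = -3 - g²)
b(0)*h(6, G) - 125 = (-3 - 1*0²)*(-6 - 1*6) - 125 = (-3 - 1*0)*(-6 - 6) - 125 = (-3 + 0)*(-12) - 125 = -3*(-12) - 125 = 36 - 125 = -89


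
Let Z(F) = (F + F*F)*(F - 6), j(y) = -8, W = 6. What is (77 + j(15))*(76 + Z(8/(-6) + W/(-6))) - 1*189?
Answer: 29395/9 ≈ 3266.1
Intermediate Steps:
Z(F) = (-6 + F)*(F + F²) (Z(F) = (F + F²)*(-6 + F) = (-6 + F)*(F + F²))
(77 + j(15))*(76 + Z(8/(-6) + W/(-6))) - 1*189 = (77 - 8)*(76 + (8/(-6) + 6/(-6))*(-6 + (8/(-6) + 6/(-6))² - 5*(8/(-6) + 6/(-6)))) - 1*189 = 69*(76 + (8*(-⅙) + 6*(-⅙))*(-6 + (8*(-⅙) + 6*(-⅙))² - 5*(8*(-⅙) + 6*(-⅙)))) - 189 = 69*(76 + (-4/3 - 1)*(-6 + (-4/3 - 1)² - 5*(-4/3 - 1))) - 189 = 69*(76 - 7*(-6 + (-7/3)² - 5*(-7/3))/3) - 189 = 69*(76 - 7*(-6 + 49/9 + 35/3)/3) - 189 = 69*(76 - 7/3*100/9) - 189 = 69*(76 - 700/27) - 189 = 69*(1352/27) - 189 = 31096/9 - 189 = 29395/9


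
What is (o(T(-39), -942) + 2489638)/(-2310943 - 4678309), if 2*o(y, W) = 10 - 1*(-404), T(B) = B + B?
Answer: -2489845/6989252 ≈ -0.35624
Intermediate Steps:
T(B) = 2*B
o(y, W) = 207 (o(y, W) = (10 - 1*(-404))/2 = (10 + 404)/2 = (½)*414 = 207)
(o(T(-39), -942) + 2489638)/(-2310943 - 4678309) = (207 + 2489638)/(-2310943 - 4678309) = 2489845/(-6989252) = 2489845*(-1/6989252) = -2489845/6989252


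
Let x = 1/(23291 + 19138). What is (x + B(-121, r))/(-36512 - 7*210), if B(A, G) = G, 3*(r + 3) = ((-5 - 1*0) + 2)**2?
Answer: -1/1611538278 ≈ -6.2052e-10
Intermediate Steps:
x = 1/42429 ≈ 2.3569e-5
r = 0 (r = -3 + ((-5 - 1*0) + 2)**2/3 = -3 + ((-5 + 0) + 2)**2/3 = -3 + (-5 + 2)**2/3 = -3 + (1/3)*(-3)**2 = -3 + (1/3)*9 = -3 + 3 = 0)
(x + B(-121, r))/(-36512 - 7*210) = (1/42429 + 0)/(-36512 - 7*210) = 1/(42429*(-36512 - 1470)) = (1/42429)/(-37982) = (1/42429)*(-1/37982) = -1/1611538278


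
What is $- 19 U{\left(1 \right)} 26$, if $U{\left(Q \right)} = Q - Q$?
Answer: $0$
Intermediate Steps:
$U{\left(Q \right)} = 0$
$- 19 U{\left(1 \right)} 26 = \left(-19\right) 0 \cdot 26 = 0 \cdot 26 = 0$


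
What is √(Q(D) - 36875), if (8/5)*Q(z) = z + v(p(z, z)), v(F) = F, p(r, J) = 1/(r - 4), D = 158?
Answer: I*√3488741795/308 ≈ 191.77*I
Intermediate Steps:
p(r, J) = 1/(-4 + r)
Q(z) = 5*z/8 + 5/(8*(-4 + z)) (Q(z) = 5*(z + 1/(-4 + z))/8 = 5*z/8 + 5/(8*(-4 + z)))
√(Q(D) - 36875) = √(5*(1 + 158*(-4 + 158))/(8*(-4 + 158)) - 36875) = √((5/8)*(1 + 158*154)/154 - 36875) = √((5/8)*(1/154)*(1 + 24332) - 36875) = √((5/8)*(1/154)*24333 - 36875) = √(121665/1232 - 36875) = √(-45308335/1232) = I*√3488741795/308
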